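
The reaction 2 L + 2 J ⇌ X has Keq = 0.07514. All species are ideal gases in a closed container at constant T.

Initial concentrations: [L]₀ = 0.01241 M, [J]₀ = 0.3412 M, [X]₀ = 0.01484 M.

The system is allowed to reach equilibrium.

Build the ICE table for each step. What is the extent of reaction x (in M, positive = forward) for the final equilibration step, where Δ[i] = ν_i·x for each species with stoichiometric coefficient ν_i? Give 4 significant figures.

Q₀ = 827.7 vs Keq = 0.07514 ⇒ Q>K, reverse
Step 1:
                   L          J          X
  I          0.01241     0.3412    0.01484
  C          0.02964    0.02964   -0.01482
  E          0.04205     0.3708 1.8275e-05
  solve Keq expr → x = -0.01482; check Q = 0.07514

x = -0.01482 M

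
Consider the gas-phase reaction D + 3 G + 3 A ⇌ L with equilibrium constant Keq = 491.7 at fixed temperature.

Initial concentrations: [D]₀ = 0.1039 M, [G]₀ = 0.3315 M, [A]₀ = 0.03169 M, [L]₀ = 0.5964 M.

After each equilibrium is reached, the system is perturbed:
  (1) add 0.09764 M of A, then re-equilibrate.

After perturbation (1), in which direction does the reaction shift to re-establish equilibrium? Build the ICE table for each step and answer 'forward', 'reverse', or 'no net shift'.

Q₀ = 4.9511e+06 vs Keq = 491.7 ⇒ Q>K, reverse
Step 1:
                    D           G           A           L
  I            0.1039      0.3315     0.03169      0.5964
  C           0.08775      0.2633      0.2633    -0.08775
  E            0.1917      0.5948      0.2949      0.5086
  solve Keq expr → x = -0.08775; check Q = 491.7
Then add 0.09764 M of A.
Step 2:
                    D           G           A           L
  I            0.1917      0.5948      0.3926      0.5086
  C           -0.0179    -0.05371    -0.05371      0.0179
  E            0.1737       0.541      0.3389      0.5266
  solve Keq expr → x = 0.0179; check Q = 491.7

Direction: forward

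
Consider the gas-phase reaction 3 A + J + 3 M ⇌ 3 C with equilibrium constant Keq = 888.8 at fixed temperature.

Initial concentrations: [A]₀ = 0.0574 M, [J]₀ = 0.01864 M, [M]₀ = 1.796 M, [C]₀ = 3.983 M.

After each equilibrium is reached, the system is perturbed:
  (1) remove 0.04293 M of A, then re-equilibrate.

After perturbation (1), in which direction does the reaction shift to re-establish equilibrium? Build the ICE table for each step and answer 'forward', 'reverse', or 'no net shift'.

Q₀ = 3.0941e+06 vs Keq = 888.8 ⇒ Q>K, reverse
Step 1:
                    A           J           M           C
  Initial      0.0574     0.01864       1.796       3.983
  Change        0.309       0.103       0.309      -0.309
  Equil        0.3664      0.1216       2.105       3.674
  solve Keq expr → x = -0.103; check Q = 888.8
Then remove 0.04293 M of A.
Step 2:
                    A           J           M           C
  Initial      0.3235      0.1216       2.105       3.674
  Change      0.02712     0.00904     0.02712    -0.02712
  Equil        0.3506      0.1307       2.132       3.647
  solve Keq expr → x = -0.00904; check Q = 888.8

Direction: reverse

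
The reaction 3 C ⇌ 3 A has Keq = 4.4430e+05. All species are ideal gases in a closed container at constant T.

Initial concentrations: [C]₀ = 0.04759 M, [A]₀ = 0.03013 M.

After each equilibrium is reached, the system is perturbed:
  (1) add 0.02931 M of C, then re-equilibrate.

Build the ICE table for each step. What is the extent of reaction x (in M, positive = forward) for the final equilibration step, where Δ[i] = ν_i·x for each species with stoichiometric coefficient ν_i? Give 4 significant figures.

Q₀ = 0.2538 vs Keq = 4.4430e+05 ⇒ Q<K, forward
Step 1:
                    C           A
  I           0.04759     0.03013
  C          -0.04658     0.04658
  E          0.001005     0.07671
  solve Keq expr → x = 0.01553; check Q = 4.4430e+05
Then add 0.02931 M of C.
Step 2:
                    C           A
  I           0.03032     0.07671
  C          -0.02893     0.02893
  E          0.001384      0.1056
  solve Keq expr → x = 0.009644; check Q = 4.4430e+05

x = 0.009644 M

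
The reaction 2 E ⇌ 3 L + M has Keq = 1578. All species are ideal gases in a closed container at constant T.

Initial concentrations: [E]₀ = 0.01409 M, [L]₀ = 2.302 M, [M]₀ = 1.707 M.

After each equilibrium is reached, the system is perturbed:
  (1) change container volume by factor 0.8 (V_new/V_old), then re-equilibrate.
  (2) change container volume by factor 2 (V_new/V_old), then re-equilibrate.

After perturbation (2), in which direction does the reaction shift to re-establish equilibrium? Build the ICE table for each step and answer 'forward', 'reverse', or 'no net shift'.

Direction: forward

Q₀ = 1.0489e+05 vs Keq = 1578 ⇒ Q>K, reverse
Step 1:
                  E         L         M
  Initial   0.01409     2.302     1.707
  Change     0.0895   -0.1342  -0.04475
  Equil      0.1036     2.168     1.662
  solve Keq expr → x = -0.04475; check Q = 1578
Then change container volume by factor 0.8 (V_new/V_old).
Step 2:
                  E         L         M
  Initial    0.1295      2.71     2.078
  Change    0.02808  -0.04212  -0.01404
  Equil      0.1576     2.668     2.064
  solve Keq expr → x = -0.01404; check Q = 1578
Then change container volume by factor 2 (V_new/V_old).
Step 3:
                  E         L         M
  Initial   0.07878     1.334     1.032
  Change   -0.03657   0.05485   0.01828
  Equil     0.04221     1.389      1.05
  solve Keq expr → x = 0.01828; check Q = 1578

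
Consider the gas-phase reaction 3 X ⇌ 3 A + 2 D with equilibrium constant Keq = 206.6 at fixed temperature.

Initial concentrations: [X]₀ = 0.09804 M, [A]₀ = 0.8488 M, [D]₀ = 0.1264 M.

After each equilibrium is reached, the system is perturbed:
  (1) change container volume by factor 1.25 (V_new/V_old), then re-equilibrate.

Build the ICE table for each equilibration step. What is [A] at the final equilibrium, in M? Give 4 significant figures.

[A]_eq = 0.7256 M

Q₀ = 10.37 vs Keq = 206.6 ⇒ Q<K, forward
Step 1:
                  X         A         D
  init      0.09804    0.8488    0.1264
  Δ        -0.05279   0.05279    0.0352
  eq        0.04525    0.9016    0.1616
  solve Keq expr → x = 0.0176; check Q = 206.6
Then change container volume by factor 1.25 (V_new/V_old).
Step 2:
                  X         A         D
  init       0.0362    0.7213    0.1293
  Δ       -0.004348  0.004348  0.002899
  eq        0.03185    0.7256    0.1322
  solve Keq expr → x = 0.001449; check Q = 206.6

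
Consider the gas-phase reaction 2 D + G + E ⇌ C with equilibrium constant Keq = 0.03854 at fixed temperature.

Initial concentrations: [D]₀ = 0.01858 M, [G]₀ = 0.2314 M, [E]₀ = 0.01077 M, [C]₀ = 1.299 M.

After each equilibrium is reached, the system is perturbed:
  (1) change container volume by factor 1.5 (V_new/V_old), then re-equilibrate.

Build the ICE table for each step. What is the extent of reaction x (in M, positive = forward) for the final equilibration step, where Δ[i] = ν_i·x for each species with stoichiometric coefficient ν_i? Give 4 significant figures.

x = -0.08682 M

Q₀ = 1.5099e+06 vs Keq = 0.03854 ⇒ Q>K, reverse
Step 1:
                    D           G           E           C
  Initial     0.01858      0.2314     0.01077       1.299
  Change        2.115       1.057       1.057      -1.057
  Equil         2.134       1.289       1.068      0.2415
  solve Keq expr → x = -1.057; check Q = 0.03854
Then change container volume by factor 1.5 (V_new/V_old).
Step 2:
                    D           G           E           C
  Initial       1.422      0.8592      0.7122       0.161
  Change       0.1736     0.08682     0.08682    -0.08682
  Equil         1.596      0.9461       0.799      0.0742
  solve Keq expr → x = -0.08682; check Q = 0.03854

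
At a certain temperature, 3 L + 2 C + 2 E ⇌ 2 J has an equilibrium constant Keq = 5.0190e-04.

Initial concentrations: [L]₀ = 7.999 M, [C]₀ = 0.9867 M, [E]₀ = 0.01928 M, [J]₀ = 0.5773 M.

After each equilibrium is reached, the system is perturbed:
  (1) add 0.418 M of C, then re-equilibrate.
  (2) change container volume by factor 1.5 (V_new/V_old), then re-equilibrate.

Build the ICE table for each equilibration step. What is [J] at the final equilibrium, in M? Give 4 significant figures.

Q₀ = 1.799 vs Keq = 5.0190e-04 ⇒ Q>K, reverse
Step 1:
                    L           C           E           J
  init          7.999      0.9867     0.01928      0.5773
  Δ            0.4891      0.3261      0.3261     -0.3261
  eq            8.488       1.313      0.3454      0.2512
  solve Keq expr → x = -0.163; check Q = 5.0190e-04
Then add 0.418 M of C.
Step 2:
                    L           C           E           J
  init          8.488       1.731      0.3454      0.2512
  Δ          -0.05436    -0.03624    -0.03624     0.03624
  eq            8.434       1.695      0.3091      0.2874
  solve Keq expr → x = 0.01812; check Q = 5.0190e-04
Then change container volume by factor 1.5 (V_new/V_old).
Step 3:
                    L           C           E           J
  init          5.623        1.13      0.2061      0.1916
  Δ            0.1249     0.08328     0.08328    -0.08328
  eq            5.747       1.213      0.2894      0.1083
  solve Keq expr → x = -0.04164; check Q = 5.0190e-04

[J]_eq = 0.1083 M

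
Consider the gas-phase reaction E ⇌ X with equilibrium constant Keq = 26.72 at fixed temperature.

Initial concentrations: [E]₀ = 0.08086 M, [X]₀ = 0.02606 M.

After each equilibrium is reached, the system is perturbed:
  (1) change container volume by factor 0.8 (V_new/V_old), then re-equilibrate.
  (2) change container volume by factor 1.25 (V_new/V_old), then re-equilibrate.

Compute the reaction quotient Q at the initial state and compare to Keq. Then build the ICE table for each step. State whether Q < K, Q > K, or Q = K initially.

Q₀ = 0.3223 vs Keq = 26.72 ⇒ Q<K, forward
Step 1:
                   E          X
  I          0.08086    0.02606
  C           -0.077      0.077
  E         0.003857     0.1031
  solve Keq expr → x = 0.077; check Q = 26.72
Then change container volume by factor 0.8 (V_new/V_old).
Step 2:
                   E          X
  I         0.004821     0.1288
  C                0          0
  E         0.004821     0.1288
  solve Keq expr → x = 0; check Q = 26.72
Then change container volume by factor 1.25 (V_new/V_old).
Step 3:
                   E          X
  I         0.003857     0.1031
  C                0          0
  E         0.003857     0.1031
  solve Keq expr → x = 0; check Q = 26.72

Q₀ = 0.3223; Q < K (proceeds forward)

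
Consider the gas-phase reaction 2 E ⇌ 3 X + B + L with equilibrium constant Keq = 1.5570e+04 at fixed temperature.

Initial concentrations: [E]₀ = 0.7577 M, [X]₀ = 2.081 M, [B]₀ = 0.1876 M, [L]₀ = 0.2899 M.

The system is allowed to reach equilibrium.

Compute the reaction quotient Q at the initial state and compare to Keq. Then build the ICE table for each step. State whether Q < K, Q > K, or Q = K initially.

Q₀ = 0.8537 vs Keq = 1.5570e+04 ⇒ Q<K, forward
Step 1:
                    E           X           B           L
  I            0.7577       2.081      0.1876      0.2899
  C           -0.7304       1.096      0.3652      0.3652
  E            0.0273       3.177      0.5528      0.6551
  solve Keq expr → x = 0.3652; check Q = 1.5570e+04

Q₀ = 0.8537; Q < K (proceeds forward)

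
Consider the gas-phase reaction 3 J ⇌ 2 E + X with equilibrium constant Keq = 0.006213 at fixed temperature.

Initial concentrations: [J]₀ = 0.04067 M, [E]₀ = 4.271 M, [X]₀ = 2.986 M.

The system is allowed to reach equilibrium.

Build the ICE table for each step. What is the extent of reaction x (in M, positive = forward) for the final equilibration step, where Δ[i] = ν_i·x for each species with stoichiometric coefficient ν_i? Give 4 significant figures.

Q₀ = 8.0970e+05 vs Keq = 0.006213 ⇒ Q>K, reverse
Step 1:
                   J          E          X
  I          0.04067      4.271      2.986
  C             5.16      -3.44      -1.72
  E            5.201     0.8309      1.266
  solve Keq expr → x = -1.72; check Q = 0.006213

x = -1.72 M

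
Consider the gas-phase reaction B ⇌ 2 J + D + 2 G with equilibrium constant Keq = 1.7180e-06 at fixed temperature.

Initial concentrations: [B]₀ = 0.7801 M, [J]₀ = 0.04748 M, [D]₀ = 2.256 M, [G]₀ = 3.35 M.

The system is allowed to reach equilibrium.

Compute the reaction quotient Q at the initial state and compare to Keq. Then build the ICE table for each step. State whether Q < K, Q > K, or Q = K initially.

Q₀ = 0.07316 vs Keq = 1.7180e-06 ⇒ Q>K, reverse
Step 1:
                    B           J           D           G
  Initial      0.7801     0.04748       2.256        3.35
  Change      0.02362    -0.04724    -0.02362    -0.04724
  Equil        0.8037  2.3812e-04       2.232       3.303
  solve Keq expr → x = -0.02362; check Q = 1.7180e-06

Q₀ = 0.07316; Q > K (proceeds reverse)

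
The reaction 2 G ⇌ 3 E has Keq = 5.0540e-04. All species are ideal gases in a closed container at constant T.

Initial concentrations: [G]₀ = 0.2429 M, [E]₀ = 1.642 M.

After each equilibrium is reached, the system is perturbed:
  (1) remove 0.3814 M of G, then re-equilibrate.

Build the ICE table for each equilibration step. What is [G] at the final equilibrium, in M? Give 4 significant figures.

[G]_eq = 0.9064 M

Q₀ = 75.04 vs Keq = 5.0540e-04 ⇒ Q>K, reverse
Step 1:
                  G         E
  Initial    0.2429     1.642
  Change      1.032    -1.548
  Equil       1.275   0.09367
  solve Keq expr → x = -0.5161; check Q = 5.0540e-04
Then remove 0.3814 M of G.
Step 2:
                  G         E
  Initial    0.8937   0.09367
  Change    0.01271  -0.01906
  Equil      0.9064    0.0746
  solve Keq expr → x = -0.006354; check Q = 5.0540e-04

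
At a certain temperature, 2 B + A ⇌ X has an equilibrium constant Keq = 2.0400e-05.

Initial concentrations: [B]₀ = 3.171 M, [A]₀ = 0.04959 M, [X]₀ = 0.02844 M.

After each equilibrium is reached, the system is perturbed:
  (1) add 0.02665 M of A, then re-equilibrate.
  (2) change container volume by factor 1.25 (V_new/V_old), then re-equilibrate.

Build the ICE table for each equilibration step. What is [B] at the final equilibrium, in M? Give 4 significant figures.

Q₀ = 0.05704 vs Keq = 2.0400e-05 ⇒ Q>K, reverse
Step 1:
                   B          A          X
  Initial      3.171    0.04959    0.02844
  Change     0.05685    0.02842   -0.02842
  Equil        3.228    0.07801 1.6582e-05
  solve Keq expr → x = -0.02842; check Q = 2.0400e-05
Then add 0.02665 M of A.
Step 2:
                   B          A          X
  Initial      3.228     0.1047 1.6582e-05
  Change  -1.1326e-05 -5.6630e-06 5.6630e-06
  Equil        3.228     0.1047 2.2245e-05
  solve Keq expr → x = 5.6630e-06; check Q = 2.0400e-05
Then change container volume by factor 1.25 (V_new/V_old).
Step 3:
                   B          A          X
  Initial      2.582    0.08373 1.7796e-05
  Change  1.2811e-05 6.4055e-06 -6.4055e-06
  Equil        2.582    0.08373 1.1390e-05
  solve Keq expr → x = -6.4055e-06; check Q = 2.0400e-05

[B]_eq = 2.582 M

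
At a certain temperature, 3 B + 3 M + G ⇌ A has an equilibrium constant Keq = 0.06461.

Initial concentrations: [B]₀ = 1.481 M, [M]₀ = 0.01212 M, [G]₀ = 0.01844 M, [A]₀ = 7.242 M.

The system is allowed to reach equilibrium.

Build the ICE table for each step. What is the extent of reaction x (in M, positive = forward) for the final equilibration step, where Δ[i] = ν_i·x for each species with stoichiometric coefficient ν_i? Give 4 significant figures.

Q₀ = 6.7909e+07 vs Keq = 0.06461 ⇒ Q>K, reverse
Step 1:
                   B          M          G          A
  Initial      1.481    0.01212    0.01844      7.242
  Change       1.727      1.727     0.5757    -0.5757
  Equil        3.208      1.739     0.5941      6.666
  solve Keq expr → x = -0.5757; check Q = 0.06461

x = -0.5757 M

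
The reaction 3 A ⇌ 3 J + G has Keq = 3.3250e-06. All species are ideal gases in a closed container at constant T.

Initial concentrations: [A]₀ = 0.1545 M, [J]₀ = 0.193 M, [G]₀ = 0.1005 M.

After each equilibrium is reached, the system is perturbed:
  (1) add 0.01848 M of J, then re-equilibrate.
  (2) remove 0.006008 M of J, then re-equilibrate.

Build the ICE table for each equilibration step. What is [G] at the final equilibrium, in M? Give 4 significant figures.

[G]_eq = 0.03715 M

Q₀ = 0.1959 vs Keq = 3.3250e-06 ⇒ Q>K, reverse
Step 1:
                    A           J           G
  I            0.1545       0.193      0.1005
  C            0.1786     -0.1786    -0.05953
  E            0.3331     0.01442     0.04097
  solve Keq expr → x = -0.05953; check Q = 3.3250e-06
Then add 0.01848 M of J.
Step 2:
                    A           J           G
  I            0.3331      0.0329     0.04097
  C           0.01698    -0.01698   -0.005658
  E            0.3501     0.01593     0.03532
  solve Keq expr → x = -0.005658; check Q = 3.3250e-06
Then remove 0.006008 M of J.
Step 3:
                    A           J           G
  I            0.3501    0.009917     0.03532
  C         -0.005496    0.005496    0.001832
  E            0.3446     0.01541     0.03715
  solve Keq expr → x = 0.001832; check Q = 3.3250e-06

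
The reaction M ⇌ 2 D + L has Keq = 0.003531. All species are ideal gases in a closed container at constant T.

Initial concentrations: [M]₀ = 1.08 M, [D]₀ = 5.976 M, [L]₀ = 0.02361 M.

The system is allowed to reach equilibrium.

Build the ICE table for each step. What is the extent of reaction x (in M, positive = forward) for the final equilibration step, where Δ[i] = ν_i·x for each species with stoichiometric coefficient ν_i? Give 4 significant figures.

x = -0.0235 M

Q₀ = 0.7807 vs Keq = 0.003531 ⇒ Q>K, reverse
Step 1:
                   M          D          L
  Initial       1.08      5.976    0.02361
  Change      0.0235     -0.047    -0.0235
  Equil        1.103      5.929 1.1084e-04
  solve Keq expr → x = -0.0235; check Q = 0.003531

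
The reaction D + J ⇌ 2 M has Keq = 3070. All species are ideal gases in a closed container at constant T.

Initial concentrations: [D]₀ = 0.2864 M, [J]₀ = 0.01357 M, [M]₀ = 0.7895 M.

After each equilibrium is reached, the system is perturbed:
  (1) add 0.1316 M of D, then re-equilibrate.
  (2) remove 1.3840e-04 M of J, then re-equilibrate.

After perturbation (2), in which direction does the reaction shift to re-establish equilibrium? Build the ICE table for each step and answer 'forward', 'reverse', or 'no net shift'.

Direction: reverse

Q₀ = 160.4 vs Keq = 3070 ⇒ Q<K, forward
Step 1:
                    D           J           M
  init         0.2864     0.01357      0.7895
  Δ          -0.01278    -0.01278     0.02556
  eq           0.2736  7.9084e-04      0.8151
  solve Keq expr → x = 0.01278; check Q = 3070
Then add 0.1316 M of D.
Step 2:
                    D           J           M
  init         0.4052  7.9084e-04      0.8151
  Δ       -2.5583e-04 -2.5583e-04  5.1165e-04
  eq            0.405  5.3502e-04      0.8156
  solve Keq expr → x = 2.5583e-04; check Q = 3070
Then remove 1.3840e-04 M of J.
Step 3:
                    D           J           M
  init          0.405  3.9662e-04      0.8156
  Δ        1.3786e-04  1.3786e-04 -2.7571e-04
  eq           0.4051  5.3447e-04      0.8153
  solve Keq expr → x = -1.3786e-04; check Q = 3070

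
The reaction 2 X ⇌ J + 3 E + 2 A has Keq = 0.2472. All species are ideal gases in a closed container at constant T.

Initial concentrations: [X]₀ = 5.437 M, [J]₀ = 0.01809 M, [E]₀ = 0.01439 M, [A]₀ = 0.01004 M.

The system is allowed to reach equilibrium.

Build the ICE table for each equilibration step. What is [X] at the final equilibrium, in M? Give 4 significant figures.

Q₀ = 1.8381e-13 vs Keq = 0.2472 ⇒ Q<K, forward
Step 1:
                    X           J           E           A
  Initial       5.437     0.01809     0.01439     0.01004
  Change       -1.164       0.582       1.746       1.164
  Equil         4.273      0.6001        1.76       1.174
  solve Keq expr → x = 0.582; check Q = 0.2472

[X]_eq = 4.273 M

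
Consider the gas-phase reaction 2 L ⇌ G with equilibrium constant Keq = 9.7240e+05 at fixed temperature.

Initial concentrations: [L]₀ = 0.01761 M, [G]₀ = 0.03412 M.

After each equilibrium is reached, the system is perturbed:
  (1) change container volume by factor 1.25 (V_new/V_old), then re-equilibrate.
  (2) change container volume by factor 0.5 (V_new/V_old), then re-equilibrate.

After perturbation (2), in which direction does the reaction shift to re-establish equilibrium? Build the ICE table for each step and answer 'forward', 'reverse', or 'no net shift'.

Direction: forward

Q₀ = 110 vs Keq = 9.7240e+05 ⇒ Q<K, forward
Step 1:
                  L         G
  Initial   0.01761   0.03412
  Change    -0.0174    0.0087
  Equil   2.0985e-04   0.04282
  solve Keq expr → x = 0.0087; check Q = 9.7240e+05
Then change container volume by factor 1.25 (V_new/V_old).
Step 2:
                  L         G
  Initial 1.6788e-04   0.03426
  Change  1.9788e-05 -9.8940e-06
  Equil   1.8767e-04   0.03425
  solve Keq expr → x = -9.8940e-06; check Q = 9.7240e+05
Then change container volume by factor 0.5 (V_new/V_old).
Step 3:
                  L         G
  Initial 3.7533e-04   0.06849
  Change  -1.0983e-04 5.4913e-05
  Equil   2.6550e-04   0.06855
  solve Keq expr → x = 5.4913e-05; check Q = 9.7240e+05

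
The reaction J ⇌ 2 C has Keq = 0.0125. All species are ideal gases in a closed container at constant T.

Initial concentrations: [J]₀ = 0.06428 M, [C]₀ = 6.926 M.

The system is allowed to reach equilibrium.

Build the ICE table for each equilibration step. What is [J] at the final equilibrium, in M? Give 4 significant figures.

Q₀ = 746.3 vs Keq = 0.0125 ⇒ Q>K, reverse
Step 1:
                  J         C
  init      0.06428     6.926
  Δ            3.36    -6.719
  eq          3.424    0.2069
  solve Keq expr → x = -3.36; check Q = 0.0125

[J]_eq = 3.424 M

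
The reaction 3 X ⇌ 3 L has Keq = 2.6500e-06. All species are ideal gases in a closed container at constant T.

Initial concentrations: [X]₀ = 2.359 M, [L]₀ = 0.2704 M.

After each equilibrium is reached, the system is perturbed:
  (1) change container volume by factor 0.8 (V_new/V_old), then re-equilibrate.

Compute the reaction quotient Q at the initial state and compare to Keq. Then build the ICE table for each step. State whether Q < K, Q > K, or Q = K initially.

Q₀ = 0.001506 vs Keq = 2.6500e-06 ⇒ Q>K, reverse
Step 1:
                  X         L
  Initial     2.359    0.2704
  Change     0.2345   -0.2345
  Equil       2.594   0.03589
  solve Keq expr → x = -0.07817; check Q = 2.6500e-06
Then change container volume by factor 0.8 (V_new/V_old).
Step 2:
                  X         L
  Initial     3.242   0.04486
  Change          0         0
  Equil       3.242   0.04486
  solve Keq expr → x = 0; check Q = 2.6500e-06

Q₀ = 0.001506; Q > K (proceeds reverse)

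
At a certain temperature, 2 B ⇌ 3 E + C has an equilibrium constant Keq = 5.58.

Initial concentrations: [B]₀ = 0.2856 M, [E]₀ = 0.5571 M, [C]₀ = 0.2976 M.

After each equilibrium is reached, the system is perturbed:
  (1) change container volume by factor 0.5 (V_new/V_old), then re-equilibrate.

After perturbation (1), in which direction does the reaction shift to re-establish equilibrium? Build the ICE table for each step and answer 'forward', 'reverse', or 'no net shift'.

Q₀ = 0.6308 vs Keq = 5.58 ⇒ Q<K, forward
Step 1:
                    B           E           C
  Initial      0.2856      0.5571      0.2976
  Change      -0.1234      0.1851     0.06168
  Equil        0.1622      0.7422      0.3593
  solve Keq expr → x = 0.06168; check Q = 5.58
Then change container volume by factor 0.5 (V_new/V_old).
Step 2:
                    B           E           C
  Initial      0.3245       1.484      0.7186
  Change       0.1527      -0.229    -0.07634
  Equil        0.4771       1.255      0.6422
  solve Keq expr → x = -0.07634; check Q = 5.58

Direction: reverse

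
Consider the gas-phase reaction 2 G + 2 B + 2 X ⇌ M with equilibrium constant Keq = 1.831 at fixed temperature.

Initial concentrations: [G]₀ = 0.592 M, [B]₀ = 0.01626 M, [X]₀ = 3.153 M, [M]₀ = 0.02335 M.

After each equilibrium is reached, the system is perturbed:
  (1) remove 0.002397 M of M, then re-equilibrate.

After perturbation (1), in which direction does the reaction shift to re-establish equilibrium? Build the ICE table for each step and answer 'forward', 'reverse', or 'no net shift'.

Direction: forward

Q₀ = 25.35 vs Keq = 1.831 ⇒ Q>K, reverse
Step 1:
                    G           B           X           M
  init          0.592     0.01626       3.153     0.02335
  Δ           0.02398     0.02398     0.02398    -0.01199
  eq            0.616     0.04024       3.177     0.01136
  solve Keq expr → x = -0.01199; check Q = 1.831
Then remove 0.002397 M of M.
Step 2:
                    G           B           X           M
  init          0.616     0.04024       3.177    0.008961
  Δ         -0.002203   -0.002203   -0.002203    0.001101
  eq           0.6138     0.03804       3.175     0.01006
  solve Keq expr → x = 0.001101; check Q = 1.831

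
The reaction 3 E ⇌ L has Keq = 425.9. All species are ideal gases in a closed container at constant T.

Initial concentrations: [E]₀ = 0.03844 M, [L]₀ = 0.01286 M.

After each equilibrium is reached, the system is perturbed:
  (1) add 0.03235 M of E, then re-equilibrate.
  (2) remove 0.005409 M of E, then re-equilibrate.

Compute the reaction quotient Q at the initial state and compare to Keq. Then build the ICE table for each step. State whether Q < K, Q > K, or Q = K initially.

Q₀ = 226.4 vs Keq = 425.9 ⇒ Q<K, forward
Step 1:
                    E           L
  init        0.03844     0.01286
  Δ          -0.00581    0.001937
  eq          0.03263      0.0148
  solve Keq expr → x = 0.001937; check Q = 425.9
Then add 0.03235 M of E.
Step 2:
                    E           L
  init        0.06498      0.0148
  Δ          -0.02679    0.008929
  eq          0.03819     0.02373
  solve Keq expr → x = 0.008929; check Q = 425.9
Then remove 0.005409 M of E.
Step 3:
                    E           L
  init        0.03278     0.02373
  Δ          0.004573   -0.001524
  eq          0.03736      0.0222
  solve Keq expr → x = -0.001524; check Q = 425.9

Q₀ = 226.4; Q < K (proceeds forward)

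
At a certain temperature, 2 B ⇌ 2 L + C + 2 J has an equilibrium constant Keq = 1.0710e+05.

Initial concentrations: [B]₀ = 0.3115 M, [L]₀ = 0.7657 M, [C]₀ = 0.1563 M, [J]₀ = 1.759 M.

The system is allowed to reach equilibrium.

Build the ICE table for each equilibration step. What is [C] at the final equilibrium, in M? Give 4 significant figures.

[C]_eq = 0.3102 M

Q₀ = 2.922 vs Keq = 1.0710e+05 ⇒ Q<K, forward
Step 1:
                   B          L          C          J
  init        0.3115     0.7657     0.1563      1.759
  Δ          -0.3077     0.3077     0.1539     0.3077
  eq        0.003775      1.073     0.3102      2.067
  solve Keq expr → x = 0.1539; check Q = 1.0710e+05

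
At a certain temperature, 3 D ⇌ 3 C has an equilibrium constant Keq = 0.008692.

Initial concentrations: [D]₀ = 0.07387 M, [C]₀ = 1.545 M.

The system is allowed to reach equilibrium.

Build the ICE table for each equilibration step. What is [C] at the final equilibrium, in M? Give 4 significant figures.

[C]_eq = 0.2761 M

Q₀ = 9149 vs Keq = 0.008692 ⇒ Q>K, reverse
Step 1:
                   D          C
  init       0.07387      1.545
  Δ            1.269     -1.269
  eq           1.343     0.2761
  solve Keq expr → x = -0.423; check Q = 0.008692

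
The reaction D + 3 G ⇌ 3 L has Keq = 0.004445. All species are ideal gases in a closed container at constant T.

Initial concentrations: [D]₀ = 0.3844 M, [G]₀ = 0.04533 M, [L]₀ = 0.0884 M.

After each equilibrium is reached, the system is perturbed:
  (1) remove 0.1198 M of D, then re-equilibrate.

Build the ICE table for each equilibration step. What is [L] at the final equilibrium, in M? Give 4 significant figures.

[L]_eq = 0.01312 M

Q₀ = 19.29 vs Keq = 0.004445 ⇒ Q>K, reverse
Step 1:
                    D           G           L
  init         0.3844     0.04533      0.0884
  Δ           0.02462     0.07385    -0.07385
  eq            0.409      0.1192     0.01455
  solve Keq expr → x = -0.02462; check Q = 0.004445
Then remove 0.1198 M of D.
Step 2:
                    D           G           L
  init         0.2892      0.1192     0.01455
  Δ        4.7498e-04    0.001425   -0.001425
  eq           0.2897      0.1206     0.01312
  solve Keq expr → x = -4.7498e-04; check Q = 0.004445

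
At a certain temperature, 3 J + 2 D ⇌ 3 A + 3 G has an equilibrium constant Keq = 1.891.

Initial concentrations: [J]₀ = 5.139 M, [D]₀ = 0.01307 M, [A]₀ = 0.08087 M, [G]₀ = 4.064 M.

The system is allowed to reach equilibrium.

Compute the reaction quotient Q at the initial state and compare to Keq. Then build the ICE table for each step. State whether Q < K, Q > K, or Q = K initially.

Q₀ = 1.531 vs Keq = 1.891 ⇒ Q<K, forward
Step 1:
                    J           D           A           G
  Initial       5.139     0.01307     0.08087       4.064
  Change    -0.001464 -9.7629e-04    0.001464    0.001464
  Equil         5.138     0.01209     0.08233       4.065
  solve Keq expr → x = 4.8815e-04; check Q = 1.891

Q₀ = 1.531; Q < K (proceeds forward)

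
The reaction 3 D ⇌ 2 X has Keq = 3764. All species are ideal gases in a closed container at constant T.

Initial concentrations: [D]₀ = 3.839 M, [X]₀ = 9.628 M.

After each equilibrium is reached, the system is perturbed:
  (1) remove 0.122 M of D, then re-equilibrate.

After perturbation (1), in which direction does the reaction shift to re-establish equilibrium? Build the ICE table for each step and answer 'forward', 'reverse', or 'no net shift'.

Direction: reverse

Q₀ = 1.638 vs Keq = 3764 ⇒ Q<K, forward
Step 1:
                    D           X
  I             3.839       9.628
  C            -3.503       2.335
  E            0.3363       11.96
  solve Keq expr → x = 1.168; check Q = 3764
Then remove 0.122 M of D.
Step 2:
                    D           X
  I            0.2143       11.96
  C            0.1205    -0.08033
  E            0.3348       11.88
  solve Keq expr → x = -0.04016; check Q = 3764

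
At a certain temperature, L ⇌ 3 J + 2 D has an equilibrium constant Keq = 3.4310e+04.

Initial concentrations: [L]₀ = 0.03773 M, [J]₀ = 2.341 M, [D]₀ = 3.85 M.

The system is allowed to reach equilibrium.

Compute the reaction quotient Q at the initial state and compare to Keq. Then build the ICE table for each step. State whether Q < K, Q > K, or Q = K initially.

Q₀ = 5040; Q < K (proceeds forward)

Q₀ = 5040 vs Keq = 3.4310e+04 ⇒ Q<K, forward
Step 1:
                  L         J         D
  Initial   0.03773     2.341      3.85
  Change   -0.03129   0.09387   0.06258
  Equil    0.006441     2.435     3.913
  solve Keq expr → x = 0.03129; check Q = 3.4310e+04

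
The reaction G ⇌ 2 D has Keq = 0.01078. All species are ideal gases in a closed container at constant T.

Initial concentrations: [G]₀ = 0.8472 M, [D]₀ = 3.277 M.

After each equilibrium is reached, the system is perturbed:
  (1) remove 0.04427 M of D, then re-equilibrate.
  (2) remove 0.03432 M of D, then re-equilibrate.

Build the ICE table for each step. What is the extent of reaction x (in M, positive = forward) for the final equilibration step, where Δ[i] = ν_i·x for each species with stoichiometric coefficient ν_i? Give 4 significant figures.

x = 0.01688 M

Q₀ = 12.68 vs Keq = 0.01078 ⇒ Q>K, reverse
Step 1:
                    G           D
  I            0.8472       3.277
  C             1.558      -3.116
  E             2.405       0.161
  solve Keq expr → x = -1.558; check Q = 0.01078
Then remove 0.04427 M of D.
Step 2:
                    G           D
  I             2.405      0.1168
  C          -0.02177     0.04354
  E             2.383      0.1603
  solve Keq expr → x = 0.02177; check Q = 0.01078
Then remove 0.03432 M of D.
Step 3:
                    G           D
  I             2.383       0.126
  C          -0.01688     0.03375
  E             2.367      0.1597
  solve Keq expr → x = 0.01688; check Q = 0.01078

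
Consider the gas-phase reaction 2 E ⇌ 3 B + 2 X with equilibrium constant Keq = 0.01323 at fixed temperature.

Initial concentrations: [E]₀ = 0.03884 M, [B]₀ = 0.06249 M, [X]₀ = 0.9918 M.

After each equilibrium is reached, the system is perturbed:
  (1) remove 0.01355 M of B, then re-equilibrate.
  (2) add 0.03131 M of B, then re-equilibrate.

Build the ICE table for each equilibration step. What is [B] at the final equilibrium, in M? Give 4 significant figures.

[B]_eq = 0.03955 M

Q₀ = 0.1591 vs Keq = 0.01323 ⇒ Q>K, reverse
Step 1:
                   E          B          X
  I          0.03884    0.06249     0.9918
  C          0.01795   -0.02692   -0.01795
  E          0.05679    0.03557     0.9739
  solve Keq expr → x = -0.008975; check Q = 0.01323
Then remove 0.01355 M of B.
Step 2:
                   E          B          X
  I          0.05679    0.02202     0.9739
  C        -0.006953    0.01043   0.006953
  E          0.04984    0.03245     0.9808
  solve Keq expr → x = 0.003477; check Q = 0.01323
Then add 0.03131 M of B.
Step 3:
                   E          B          X
  I          0.04984    0.06376     0.9808
  C          0.01614    -0.0242   -0.01614
  E          0.06597    0.03955     0.9647
  solve Keq expr → x = -0.008068; check Q = 0.01323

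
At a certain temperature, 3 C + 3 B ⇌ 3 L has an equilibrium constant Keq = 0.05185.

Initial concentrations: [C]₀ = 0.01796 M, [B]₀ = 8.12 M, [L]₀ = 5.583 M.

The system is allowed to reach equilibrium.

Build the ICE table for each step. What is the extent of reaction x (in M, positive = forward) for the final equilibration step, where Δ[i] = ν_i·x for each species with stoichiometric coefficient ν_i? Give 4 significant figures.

x = -0.4101 M

Q₀ = 5.6107e+04 vs Keq = 0.05185 ⇒ Q>K, reverse
Step 1:
                   C          B          L
  I          0.01796       8.12      5.583
  C             1.23       1.23      -1.23
  E            1.248       9.35      4.353
  solve Keq expr → x = -0.4101; check Q = 0.05185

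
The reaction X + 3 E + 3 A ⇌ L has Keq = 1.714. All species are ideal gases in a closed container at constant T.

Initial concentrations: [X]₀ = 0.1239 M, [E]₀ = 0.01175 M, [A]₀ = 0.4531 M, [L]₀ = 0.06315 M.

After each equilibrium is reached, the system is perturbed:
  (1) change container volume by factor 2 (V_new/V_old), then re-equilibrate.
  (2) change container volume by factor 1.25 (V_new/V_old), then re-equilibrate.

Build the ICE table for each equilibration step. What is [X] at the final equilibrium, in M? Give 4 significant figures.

Q₀ = 3.3776e+06 vs Keq = 1.714 ⇒ Q>K, reverse
Step 1:
                   X          E          A          L
  init        0.1239    0.01175     0.4531    0.06315
  Δ          0.06249     0.1875     0.1875   -0.06249
  eq          0.1864     0.1992     0.6406 6.6378e-04
  solve Keq expr → x = -0.06249; check Q = 1.714
Then change container volume by factor 2 (V_new/V_old).
Step 2:
                   X          E          A          L
  init       0.09319     0.0996     0.3203 3.3189e-04
  Δ       3.2648e-04 9.7945e-04 9.7945e-04 -3.2648e-04
  eq         0.09352     0.1006     0.3213 5.4083e-06
  solve Keq expr → x = -3.2648e-04; check Q = 1.714
Then change container volume by factor 1.25 (V_new/V_old).
Step 3:
                   X          E          A          L
  init       0.07482    0.08047      0.257 4.3267e-06
  Δ       3.1919e-06 9.5756e-06 9.5756e-06 -3.1919e-06
  eq         0.07482    0.08048      0.257 1.1348e-06
  solve Keq expr → x = -3.1919e-06; check Q = 1.714

[X]_eq = 0.07482 M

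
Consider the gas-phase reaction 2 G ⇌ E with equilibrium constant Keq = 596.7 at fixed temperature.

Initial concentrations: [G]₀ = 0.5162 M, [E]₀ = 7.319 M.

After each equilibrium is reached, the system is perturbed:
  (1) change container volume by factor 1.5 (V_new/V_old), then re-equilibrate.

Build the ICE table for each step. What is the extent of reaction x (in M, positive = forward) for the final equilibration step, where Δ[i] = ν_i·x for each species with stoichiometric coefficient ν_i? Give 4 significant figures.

x = -0.008372 M

Q₀ = 27.47 vs Keq = 596.7 ⇒ Q<K, forward
Step 1:
                  G         E
  init       0.5162     7.319
  Δ         -0.4039     0.202
  eq         0.1123     7.521
  solve Keq expr → x = 0.202; check Q = 596.7
Then change container volume by factor 1.5 (V_new/V_old).
Step 2:
                  G         E
  init      0.07485     5.014
  Δ         0.01674 -0.008372
  eq        0.09159     5.006
  solve Keq expr → x = -0.008372; check Q = 596.7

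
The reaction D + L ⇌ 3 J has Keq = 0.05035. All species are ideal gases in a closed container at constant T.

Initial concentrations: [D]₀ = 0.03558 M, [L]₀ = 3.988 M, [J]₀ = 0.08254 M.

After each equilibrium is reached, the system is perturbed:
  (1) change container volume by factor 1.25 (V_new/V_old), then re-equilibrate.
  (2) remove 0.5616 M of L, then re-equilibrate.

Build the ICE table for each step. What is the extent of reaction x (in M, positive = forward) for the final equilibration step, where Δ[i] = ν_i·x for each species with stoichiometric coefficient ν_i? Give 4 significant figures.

Q₀ = 0.003963 vs Keq = 0.05035 ⇒ Q<K, forward
Step 1:
                   D          L          J
  I          0.03558      3.988    0.08254
  C         -0.02056   -0.02056    0.06169
  E          0.01502      3.967     0.1442
  solve Keq expr → x = 0.02056; check Q = 0.05035
Then change container volume by factor 1.25 (V_new/V_old).
Step 2:
                   D          L          J
  I          0.01201      3.174     0.1154
  C         -0.00135   -0.00135    0.00405
  E          0.01066      3.173     0.1194
  solve Keq expr → x = 0.00135; check Q = 0.05035
Then remove 0.5616 M of L.
Step 3:
                   D          L          J
  I          0.01066      2.611     0.1194
  C         0.001175   0.001175  -0.003524
  E          0.01184      2.612     0.1159
  solve Keq expr → x = -0.001175; check Q = 0.05035

x = -0.001175 M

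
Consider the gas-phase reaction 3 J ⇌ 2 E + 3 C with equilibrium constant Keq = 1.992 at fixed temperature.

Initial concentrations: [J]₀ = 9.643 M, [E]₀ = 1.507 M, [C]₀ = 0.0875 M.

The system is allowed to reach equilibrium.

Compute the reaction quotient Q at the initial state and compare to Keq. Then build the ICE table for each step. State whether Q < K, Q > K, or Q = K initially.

Q₀ = 1.6967e-06 vs Keq = 1.992 ⇒ Q<K, forward
Step 1:
                   J          E          C
  init         9.643      1.507     0.0875
  Δ           -3.271      2.181      3.271
  eq           6.372      3.688      3.359
  solve Keq expr → x = 1.09; check Q = 1.992

Q₀ = 1.6967e-06; Q < K (proceeds forward)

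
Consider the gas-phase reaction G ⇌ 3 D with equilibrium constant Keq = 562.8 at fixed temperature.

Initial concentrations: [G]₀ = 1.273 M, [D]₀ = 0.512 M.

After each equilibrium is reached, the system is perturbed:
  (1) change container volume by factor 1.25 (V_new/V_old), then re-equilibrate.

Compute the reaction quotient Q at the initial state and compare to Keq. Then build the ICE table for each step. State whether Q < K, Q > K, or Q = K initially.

Q₀ = 0.1054; Q < K (proceeds forward)

Q₀ = 0.1054 vs Keq = 562.8 ⇒ Q<K, forward
Step 1:
                   G          D
  I            1.273      0.512
  C            -1.16       3.48
  E            0.113      3.992
  solve Keq expr → x = 1.16; check Q = 562.8
Then change container volume by factor 1.25 (V_new/V_old).
Step 2:
                   G          D
  I          0.09042      3.194
  C         -0.02788    0.08365
  E          0.06254      3.277
  solve Keq expr → x = 0.02788; check Q = 562.8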